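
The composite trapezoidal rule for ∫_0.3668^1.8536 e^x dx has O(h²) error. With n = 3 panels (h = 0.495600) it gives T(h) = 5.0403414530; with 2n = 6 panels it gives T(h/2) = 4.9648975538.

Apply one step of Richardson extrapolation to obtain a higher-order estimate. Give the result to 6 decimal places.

Leading term ∝ h^2; use weight 4 = 2^2.
2^2×A(h/2) = 19.8595902152; minus A(h) gives 14.8192487622.
Extrapolated: 14.8192487622 / 3 = 4.9397495874
Shift from A(h/2): −0.0251479664.

4.939750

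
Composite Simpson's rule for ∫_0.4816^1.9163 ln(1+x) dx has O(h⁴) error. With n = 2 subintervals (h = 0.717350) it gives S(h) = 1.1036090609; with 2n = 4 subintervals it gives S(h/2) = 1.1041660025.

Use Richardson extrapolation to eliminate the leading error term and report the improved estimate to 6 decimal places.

Error is O(h^4); halving h shrinks it by 2^4 = 16.
Difference of the inputs: 1.1041660025 − 1.1036090609 = 0.0005569416
Correction (A(h/2) − A(h))/(16 − 1) = 0.0005569416/15 = 0.0000371294
R = A(h/2) + (A(h/2) − A(h))/15 = 1.1041660025 + 0.0000371294 = 1.1042031319
Gap between inputs: 5.569e-04; correction applied: +0.0000371294.

1.104203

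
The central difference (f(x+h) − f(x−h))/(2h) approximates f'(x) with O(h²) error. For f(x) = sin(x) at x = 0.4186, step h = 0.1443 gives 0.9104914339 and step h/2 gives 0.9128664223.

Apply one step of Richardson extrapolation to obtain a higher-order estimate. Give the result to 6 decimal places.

r = 2, so 2^r = 4.
Weighted: 3.6514656892 − 0.9104914339 = 2.7409742553
R = 2.7409742553/3 = 0.9136580851
Gap between inputs: 2.375e-03; correction applied: +0.0007916628.

0.913658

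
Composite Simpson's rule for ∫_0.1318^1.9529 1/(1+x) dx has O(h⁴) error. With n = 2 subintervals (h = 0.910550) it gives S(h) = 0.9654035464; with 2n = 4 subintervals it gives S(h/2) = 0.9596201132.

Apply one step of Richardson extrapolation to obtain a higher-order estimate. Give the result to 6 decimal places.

0.959235

Method order is 4; weight 2^4 = 16.
16·0.9596201132 = 15.3539218112; subtract 0.9654035464 → 14.3885182648
Denominator 16 − 1 = 15.
(16·0.9596201132 − 0.9654035464)/(16 − 1) = 0.9592345510
Gap between inputs: 5.783e-03; correction applied: −0.0003855622.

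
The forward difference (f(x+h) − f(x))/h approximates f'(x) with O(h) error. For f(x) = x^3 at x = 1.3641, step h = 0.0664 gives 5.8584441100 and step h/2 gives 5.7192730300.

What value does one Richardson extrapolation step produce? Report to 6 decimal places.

Method order is 1; weight 2^1 = 2.
Top: 2(5.7192730300) − (5.8584441100) = 5.5801019500
Denominator 2 − 1 = 1.
5.5801019500 ÷ 1 = 5.5801019500
Shift from A(h/2): −0.1391710800.

5.580102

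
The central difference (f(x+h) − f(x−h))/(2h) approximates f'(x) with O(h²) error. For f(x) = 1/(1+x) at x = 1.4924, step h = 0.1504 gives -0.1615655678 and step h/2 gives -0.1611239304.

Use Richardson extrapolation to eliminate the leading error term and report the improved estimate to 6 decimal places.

r = 2: numerator weight 4, denominator 3.
4*(-0.1611239304) = -0.6444957216; subtract (-0.1615655678) → -0.4829301538
Denominator 4 − 1 = 3.
R = (-0.4829301538)/3 = -0.1609767179

-0.160977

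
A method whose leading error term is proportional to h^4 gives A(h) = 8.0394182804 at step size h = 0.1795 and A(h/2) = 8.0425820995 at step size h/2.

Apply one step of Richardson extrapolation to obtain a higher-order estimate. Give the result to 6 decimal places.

r = 4, so 2^r = 16.
16 × 8.0425820995 = 128.6813135920; subtract 8.0394182804 → 120.6418953116
120.6418953116 ÷ 15 = 8.0427930208

8.042793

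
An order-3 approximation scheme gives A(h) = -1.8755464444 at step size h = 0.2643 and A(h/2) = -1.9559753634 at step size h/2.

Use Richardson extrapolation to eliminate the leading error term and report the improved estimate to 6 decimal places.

Leading term ∝ h^3; use weight 8 = 2^3.
Weighted: (-15.6478029072) − (-1.8755464444) = -13.7722564628
Denominator 8 − 1 = 7.
R = (-13.7722564628)/7 = -1.9674652090
Gap between inputs: 8.043e-02; correction applied: −0.0114898456.

-1.967465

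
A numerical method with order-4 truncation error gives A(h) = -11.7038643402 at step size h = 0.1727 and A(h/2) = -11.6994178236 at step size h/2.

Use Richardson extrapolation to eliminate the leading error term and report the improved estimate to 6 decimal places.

-11.699121

With r = 4 the leading error scales as h^4, so the weight is 2^4 = 16.
16×(-11.6994178236) = -187.1906851776; subtract (-11.7038643402) → -175.4868208374
Denominator 16 − 1 = 15.
Extrapolated: (-175.4868208374) / 15 = -11.6991213892
Gap between inputs: 4.447e-03; correction applied: +0.0002964344.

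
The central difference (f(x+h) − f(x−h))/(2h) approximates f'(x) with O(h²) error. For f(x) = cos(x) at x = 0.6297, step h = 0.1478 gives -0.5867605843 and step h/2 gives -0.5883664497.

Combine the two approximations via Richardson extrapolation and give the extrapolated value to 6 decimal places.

Method order is 2; weight 2^2 = 4.
4·(-0.5883664497) − (-0.5867605843) = -1.7667052145
Denominator 4 − 1 = 3.
So the Richardson estimate is -0.5889017382.

-0.588902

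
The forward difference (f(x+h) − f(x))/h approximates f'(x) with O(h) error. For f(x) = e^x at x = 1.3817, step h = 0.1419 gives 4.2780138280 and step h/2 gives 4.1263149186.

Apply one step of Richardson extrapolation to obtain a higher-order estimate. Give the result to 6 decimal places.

3.974616

With r = 1 the leading error scales as h^1, so the weight is 2^1 = 2.
Difference of the inputs: 4.1263149186 − 4.2780138280 = -0.1516989094
Divide by 2^1 − 1 = 1: (-0.1516989094)/1 = -0.1516989094
R = A(h/2) + (A(h/2) − A(h))/1 = 4.1263149186 − 0.1516989094 = 3.9746160092
Correction |R − A(h/2)| = 1.517e-01; gap |A(h/2) − A(h)| = 1.517e-01.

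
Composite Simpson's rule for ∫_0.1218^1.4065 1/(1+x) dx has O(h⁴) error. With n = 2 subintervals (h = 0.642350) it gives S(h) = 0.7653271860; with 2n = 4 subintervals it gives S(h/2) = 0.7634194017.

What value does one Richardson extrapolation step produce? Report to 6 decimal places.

Order 4 gives 2^r = 16 and 2^r − 1 = 15.
Numerator 16 × A(h/2) − A(h) = 16 × 0.7634194017 − 0.7653271860 = 11.4493832412
Denominator 16 − 1 = 15.
Extrapolated: 11.4493832412 / 15 = 0.7632922161
Gap between inputs: 1.908e-03; correction applied: −0.0001271856.

0.763292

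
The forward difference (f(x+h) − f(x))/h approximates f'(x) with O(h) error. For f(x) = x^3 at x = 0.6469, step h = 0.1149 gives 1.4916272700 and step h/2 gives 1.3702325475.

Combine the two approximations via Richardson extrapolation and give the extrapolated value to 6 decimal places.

1.248838

Method order is 1; weight 2^1 = 2.
2×1.3702325475 = 2.7404650950; subtract 1.4916272700 → 1.2488378250
Divide by 2^1 − 1 = 1.
R = 1.2488378250/1 = 1.2488378250
Correction |R − A(h/2)| = 1.214e-01; gap |A(h/2) − A(h)| = 1.214e-01.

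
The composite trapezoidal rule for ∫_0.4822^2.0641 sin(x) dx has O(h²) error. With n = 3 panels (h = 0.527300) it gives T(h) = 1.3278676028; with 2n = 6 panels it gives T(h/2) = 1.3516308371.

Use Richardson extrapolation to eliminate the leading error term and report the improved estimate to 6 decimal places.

1.359552

r = 2: numerator weight 4, denominator 3.
Weighted: 5.4065233484 − 1.3278676028 = 4.0786557456
Divide by 2^2 − 1 = 3.
Result: 1.3595519152
Shift from A(h/2): +0.0079210781.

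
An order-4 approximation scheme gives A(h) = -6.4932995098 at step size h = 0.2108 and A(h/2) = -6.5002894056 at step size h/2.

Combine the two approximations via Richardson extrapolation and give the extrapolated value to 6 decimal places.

The method has order 4: 2^4 = 16.
Weighted: (-104.0046304896) − (-6.4932995098) = -97.5113309798
(16×(-6.5002894056) − (-6.4932995098))/(16 − 1) = -6.5007553987

-6.500755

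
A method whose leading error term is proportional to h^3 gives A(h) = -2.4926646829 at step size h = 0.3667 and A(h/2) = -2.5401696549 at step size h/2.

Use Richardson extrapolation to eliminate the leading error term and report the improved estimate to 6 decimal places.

-2.546956

r = 3: numerator weight 8, denominator 7.
A(h/2) − A(h) = -2.5401696549 − (-2.4926646829) = -0.0475049720
Divide by 2^3 − 1 = 7: (-0.0475049720)/7 = -0.0067864246
R = A(h/2) + (A(h/2) − A(h))/7 = -2.5401696549 − 0.0067864246 = -2.5469560795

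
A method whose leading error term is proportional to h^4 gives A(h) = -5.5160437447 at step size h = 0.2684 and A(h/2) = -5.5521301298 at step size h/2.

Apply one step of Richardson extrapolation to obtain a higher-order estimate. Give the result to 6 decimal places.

-5.554536

Method order is 4; weight 2^4 = 16.
2^4 × A(h/2) = -88.8340820768; minus A(h) gives -83.3180383321.
Denominator 16 − 1 = 15.
(16 × (-5.5521301298) − (-5.5160437447))/(16 − 1) = -5.5545358888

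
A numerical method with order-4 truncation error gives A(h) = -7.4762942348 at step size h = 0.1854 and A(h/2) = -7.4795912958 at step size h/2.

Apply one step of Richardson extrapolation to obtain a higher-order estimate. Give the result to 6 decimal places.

Order 4 gives 2^r = 16 and 2^r − 1 = 15.
Top: 16(-7.4795912958) − (-7.4762942348) = -112.1971664980
Divide by 2^4 − 1 = 15.
(-112.1971664980) ÷ 15 = -7.4798110999
Correction |R − A(h/2)| = 2.198e-04; gap |A(h/2) − A(h)| = 3.297e-03.

-7.479811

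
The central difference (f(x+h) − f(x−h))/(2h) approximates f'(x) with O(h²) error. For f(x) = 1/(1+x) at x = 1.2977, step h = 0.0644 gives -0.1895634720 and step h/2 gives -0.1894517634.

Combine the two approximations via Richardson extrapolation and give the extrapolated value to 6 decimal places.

-0.189415

r = 2, so 2^r = 4.
Difference of the inputs: -0.1894517634 − (-0.1895634720) = 0.0001117086
Correction (A(h/2) − A(h))/(4 − 1) = 0.0001117086/3 = 0.0000372362
R = -0.1894517634 + 0.0000372362 = -0.1894145272
Gap between inputs: 1.117e-04; correction applied: +0.0000372362.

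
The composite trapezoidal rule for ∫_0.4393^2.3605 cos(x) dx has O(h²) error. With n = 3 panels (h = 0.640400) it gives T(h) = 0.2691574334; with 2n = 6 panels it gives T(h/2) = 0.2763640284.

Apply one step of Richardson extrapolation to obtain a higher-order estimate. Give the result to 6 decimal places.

With r = 2 the leading error scales as h^2, so the weight is 2^2 = 4.
4*0.2763640284 − 0.2691574334 = 0.8362986802
Divide by 2^2 − 1 = 3.
R = 0.8362986802/3 = 0.2787662267
Gap between inputs: 7.207e-03; correction applied: +0.0024021983.

0.278766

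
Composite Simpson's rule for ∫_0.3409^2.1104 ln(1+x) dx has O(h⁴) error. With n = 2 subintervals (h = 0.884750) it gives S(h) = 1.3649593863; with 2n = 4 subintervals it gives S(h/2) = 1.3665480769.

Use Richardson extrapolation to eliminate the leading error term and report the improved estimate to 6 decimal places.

r = 4, so 2^r = 16.
2^4*A(h/2) = 21.8647692304; minus A(h) gives 20.4998098441.
Divide by 2^4 − 1 = 15.
Result: 1.3666539896

1.366654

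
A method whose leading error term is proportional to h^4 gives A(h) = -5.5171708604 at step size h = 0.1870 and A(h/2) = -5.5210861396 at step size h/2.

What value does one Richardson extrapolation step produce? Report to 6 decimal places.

Error is O(h^4); halving h shrinks it by 2^4 = 16.
Top: 16(-5.5210861396) − (-5.5171708604) = -82.8202073732
Divide by 2^4 − 1 = 15.
(-82.8202073732) ÷ 15 = -5.5213471582

-5.521347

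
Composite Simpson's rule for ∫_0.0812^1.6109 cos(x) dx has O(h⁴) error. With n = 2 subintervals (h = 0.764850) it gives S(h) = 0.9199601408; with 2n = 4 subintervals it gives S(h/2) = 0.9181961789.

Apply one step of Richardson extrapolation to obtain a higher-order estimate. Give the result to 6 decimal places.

0.918079

r = 4, so 2^r = 16.
Numerator 16×A(h/2) − A(h) = 16×0.9181961789 − 0.9199601408 = 13.7711787216
Divide by 2^4 − 1 = 15.
(16×0.9181961789 − 0.9199601408)/(16 − 1) = 0.9180785814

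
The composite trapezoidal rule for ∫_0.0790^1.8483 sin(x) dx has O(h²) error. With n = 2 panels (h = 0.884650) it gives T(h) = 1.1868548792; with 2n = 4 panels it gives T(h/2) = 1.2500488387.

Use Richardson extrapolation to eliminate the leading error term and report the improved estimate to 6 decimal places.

1.271113

Method order is 2; weight 2^2 = 4.
2^2·A(h/2) = 5.0001953548; minus A(h) gives 3.8133404756.
R = 3.8133404756/3 = 1.2711134919
Shift from A(h/2): +0.0210646532.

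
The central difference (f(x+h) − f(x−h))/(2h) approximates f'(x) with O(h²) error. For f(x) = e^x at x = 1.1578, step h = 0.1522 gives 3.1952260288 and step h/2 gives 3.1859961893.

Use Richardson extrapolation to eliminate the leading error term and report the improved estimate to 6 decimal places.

Error is O(h^2); halving h shrinks it by 2^2 = 4.
2^2*A(h/2) = 12.7439847572; minus A(h) gives 9.5487587284.
Extrapolated: 9.5487587284 / 3 = 3.1829195761

3.182920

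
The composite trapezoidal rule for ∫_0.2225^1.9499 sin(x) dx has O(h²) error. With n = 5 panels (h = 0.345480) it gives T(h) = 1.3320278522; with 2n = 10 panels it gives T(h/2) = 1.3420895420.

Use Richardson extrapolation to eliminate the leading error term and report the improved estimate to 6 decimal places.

Method order is 2; weight 2^2 = 4.
4×1.3420895420 = 5.3683581680; 5.3683581680 − 1.3320278522 = 4.0363303158
4.0363303158 ÷ 3 = 1.3454434386

1.345443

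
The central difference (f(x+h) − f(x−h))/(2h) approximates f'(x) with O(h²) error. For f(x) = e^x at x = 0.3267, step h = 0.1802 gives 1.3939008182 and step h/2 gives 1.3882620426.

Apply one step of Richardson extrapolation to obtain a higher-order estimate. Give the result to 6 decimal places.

1.386382

r = 2, so 2^r = 4.
4 × 1.3882620426 − 1.3939008182 = 4.1591473522
Divide by 2^2 − 1 = 3.
R = 4.1591473522/3 = 1.3863824507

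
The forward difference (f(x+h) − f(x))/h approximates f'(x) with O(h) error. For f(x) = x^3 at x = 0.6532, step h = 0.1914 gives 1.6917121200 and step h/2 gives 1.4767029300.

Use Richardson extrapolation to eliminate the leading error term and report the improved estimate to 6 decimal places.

Order 1 gives 2^r = 2 and 2^r − 1 = 1.
Weighted: 2.9534058600 − 1.6917121200 = 1.2616937400
(2*1.4767029300 − 1.6917121200)/(2 − 1) = 1.2616937400
Shift from A(h/2): −0.2150091900.

1.261694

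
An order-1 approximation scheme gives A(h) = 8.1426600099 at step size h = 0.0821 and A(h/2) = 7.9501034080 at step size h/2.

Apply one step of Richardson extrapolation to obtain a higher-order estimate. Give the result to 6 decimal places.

7.757547

With r = 1 the leading error scales as h^1, so the weight is 2^1 = 2.
Difference of the inputs: 7.9501034080 − 8.1426600099 = -0.1925566019
Divide by 2^1 − 1 = 1: (-0.1925566019)/1 = -0.1925566019
R = A(h/2) + (A(h/2) − A(h))/1 = 7.9501034080 − 0.1925566019 = 7.7575468061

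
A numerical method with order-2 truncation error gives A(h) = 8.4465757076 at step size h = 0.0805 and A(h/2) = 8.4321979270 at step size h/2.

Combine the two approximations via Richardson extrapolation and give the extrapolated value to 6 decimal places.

8.427405

Method order is 2; weight 2^2 = 4.
Top: 4(8.4321979270) − (8.4465757076) = 25.2822160004
R = 25.2822160004/3 = 8.4274053335
Correction |R − A(h/2)| = 4.793e-03; gap |A(h/2) − A(h)| = 1.438e-02.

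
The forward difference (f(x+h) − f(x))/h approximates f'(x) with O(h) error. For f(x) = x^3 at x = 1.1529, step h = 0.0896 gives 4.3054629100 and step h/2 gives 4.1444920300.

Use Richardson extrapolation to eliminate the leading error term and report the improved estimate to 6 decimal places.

3.983521

r = 1: numerator weight 2, denominator 1.
Numerator 2 × A(h/2) − A(h) = 2 × 4.1444920300 − 4.3054629100 = 3.9835211500
R = 3.9835211500/1 = 3.9835211500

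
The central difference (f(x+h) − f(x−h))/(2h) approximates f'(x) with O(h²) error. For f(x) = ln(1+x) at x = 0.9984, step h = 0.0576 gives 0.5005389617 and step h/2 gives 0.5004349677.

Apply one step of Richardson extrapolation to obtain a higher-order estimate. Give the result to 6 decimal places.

0.500400

The method has order 2: 2^2 = 4.
Weighted: 2.0017398708 − 0.5005389617 = 1.5012009091
(4*0.5004349677 − 0.5005389617)/(4 − 1) = 0.5004003030
Shift from A(h/2): −0.0000346647.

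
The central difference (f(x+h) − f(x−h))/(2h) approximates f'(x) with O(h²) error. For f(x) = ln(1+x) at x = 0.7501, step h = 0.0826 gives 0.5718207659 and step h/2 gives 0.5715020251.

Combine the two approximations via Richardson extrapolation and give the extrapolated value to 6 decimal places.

Order 2 gives 2^r = 4 and 2^r − 1 = 3.
4 × 0.5715020251 − 0.5718207659 = 1.7141873345
Denominator 4 − 1 = 3.
So the Richardson estimate is 0.5713957782.
Gap between inputs: 3.187e-04; correction applied: −0.0001062469.

0.571396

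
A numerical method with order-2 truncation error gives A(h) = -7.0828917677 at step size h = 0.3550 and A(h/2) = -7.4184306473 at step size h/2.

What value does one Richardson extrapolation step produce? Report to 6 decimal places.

-7.530277

Order 2 gives 2^r = 4 and 2^r − 1 = 3.
Numerator 4 × A(h/2) − A(h) = 4 × (-7.4184306473) − (-7.0828917677) = -22.5908308215
(-22.5908308215) ÷ 3 = -7.5302769405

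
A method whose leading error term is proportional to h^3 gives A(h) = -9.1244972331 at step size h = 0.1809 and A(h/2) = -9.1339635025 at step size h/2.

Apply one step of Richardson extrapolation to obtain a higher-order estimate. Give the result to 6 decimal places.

-9.135316

Order 3 gives 2^r = 8 and 2^r − 1 = 7.
2^3 × A(h/2) = -73.0717080200; minus A(h) gives -63.9472107869.
Extrapolated: (-63.9472107869) / 7 = -9.1353158267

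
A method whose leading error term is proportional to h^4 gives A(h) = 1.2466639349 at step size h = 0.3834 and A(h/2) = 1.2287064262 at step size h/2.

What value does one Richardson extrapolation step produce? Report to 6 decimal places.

1.227509

Error is O(h^4); halving h shrinks it by 2^4 = 16.
2^4*A(h/2) = 19.6593028192; minus A(h) gives 18.4126388843.
18.4126388843 ÷ 15 = 1.2275092590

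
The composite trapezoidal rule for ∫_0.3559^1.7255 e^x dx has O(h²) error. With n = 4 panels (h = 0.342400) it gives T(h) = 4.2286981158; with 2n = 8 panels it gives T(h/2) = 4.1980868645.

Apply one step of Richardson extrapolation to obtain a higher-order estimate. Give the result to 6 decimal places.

4.187883

Leading term ∝ h^2; use weight 4 = 2^2.
Top: 4(4.1980868645) − (4.2286981158) = 12.5636493422
Divide by 2^2 − 1 = 3.
(4 × 4.1980868645 − 4.2286981158)/(4 − 1) = 4.1878831141
Shift from A(h/2): −0.0102037504.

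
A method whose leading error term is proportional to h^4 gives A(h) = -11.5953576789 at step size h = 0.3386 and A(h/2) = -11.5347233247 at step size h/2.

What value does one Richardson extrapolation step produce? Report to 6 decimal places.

The method has order 4: 2^4 = 16.
16·(-11.5347233247) = -184.5555731952; (-184.5555731952) − (-11.5953576789) = -172.9602155163
Denominator 16 − 1 = 15.
(16·(-11.5347233247) − (-11.5953576789))/(16 − 1) = -11.5306810344
Shift from A(h/2): +0.0040422903.

-11.530681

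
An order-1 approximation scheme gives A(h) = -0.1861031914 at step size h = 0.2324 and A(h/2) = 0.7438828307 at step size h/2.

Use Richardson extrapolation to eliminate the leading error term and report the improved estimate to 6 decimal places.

r = 1: numerator weight 2, denominator 1.
Difference of the inputs: 0.7438828307 − (-0.1861031914) = 0.9299860221
Correction (A(h/2) − A(h))/(2 − 1) = 0.9299860221/1 = 0.9299860221
R = A(h/2) + (A(h/2) − A(h))/1 = 0.7438828307 + 0.9299860221 = 1.6738688528
Gap between inputs: 9.300e-01; correction applied: +0.9299860221.

1.673869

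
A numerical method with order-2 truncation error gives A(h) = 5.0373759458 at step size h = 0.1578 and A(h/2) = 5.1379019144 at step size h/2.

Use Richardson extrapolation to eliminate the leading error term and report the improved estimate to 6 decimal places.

5.171411

The method has order 2: 2^2 = 4.
4*5.1379019144 = 20.5516076576; 20.5516076576 − 5.0373759458 = 15.5142317118
Denominator 4 − 1 = 3.
Extrapolated: 15.5142317118 / 3 = 5.1714105706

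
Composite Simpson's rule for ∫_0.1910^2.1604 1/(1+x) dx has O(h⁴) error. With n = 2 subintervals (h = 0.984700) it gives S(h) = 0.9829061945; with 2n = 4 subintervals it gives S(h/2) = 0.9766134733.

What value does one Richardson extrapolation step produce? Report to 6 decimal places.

Error is O(h^4); halving h shrinks it by 2^4 = 16.
Numerator 16·A(h/2) − A(h) = 16·0.9766134733 − 0.9829061945 = 14.6429093783
Divide by 2^4 − 1 = 15.
R = 14.6429093783/15 = 0.9761939586

0.976194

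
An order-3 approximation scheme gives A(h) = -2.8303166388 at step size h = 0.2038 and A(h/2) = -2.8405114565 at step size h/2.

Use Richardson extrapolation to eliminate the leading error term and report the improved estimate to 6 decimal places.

-2.841968

r = 3: numerator weight 8, denominator 7.
Top: 8(-2.8405114565) − (-2.8303166388) = -19.8937750132
Extrapolated: (-19.8937750132) / 7 = -2.8419678590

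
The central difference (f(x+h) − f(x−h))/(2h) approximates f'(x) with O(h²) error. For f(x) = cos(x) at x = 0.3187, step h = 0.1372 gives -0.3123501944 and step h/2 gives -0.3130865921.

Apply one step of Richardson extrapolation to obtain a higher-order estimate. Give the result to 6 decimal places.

-0.313332

With r = 2 the leading error scales as h^2, so the weight is 2^2 = 4.
Weighted: (-1.2523463684) − (-0.3123501944) = -0.9399961740
Denominator 4 − 1 = 3.
Result: -0.3133320580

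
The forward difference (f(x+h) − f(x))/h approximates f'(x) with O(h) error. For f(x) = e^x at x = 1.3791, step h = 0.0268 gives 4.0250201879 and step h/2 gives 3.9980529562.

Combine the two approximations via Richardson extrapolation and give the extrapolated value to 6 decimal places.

r = 1, so 2^r = 2.
2×3.9980529562 − 4.0250201879 = 3.9710857245
R = 3.9710857245/1 = 3.9710857245

3.971086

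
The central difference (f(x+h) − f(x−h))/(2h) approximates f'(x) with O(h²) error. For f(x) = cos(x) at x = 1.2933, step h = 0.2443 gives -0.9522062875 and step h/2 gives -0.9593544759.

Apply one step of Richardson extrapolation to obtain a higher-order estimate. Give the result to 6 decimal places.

r = 2: numerator weight 4, denominator 3.
4*(-0.9593544759) = -3.8374179036; (-3.8374179036) − (-0.9522062875) = -2.8852116161
Divide by 2^2 − 1 = 3.
So the Richardson estimate is -0.9617372054.

-0.961737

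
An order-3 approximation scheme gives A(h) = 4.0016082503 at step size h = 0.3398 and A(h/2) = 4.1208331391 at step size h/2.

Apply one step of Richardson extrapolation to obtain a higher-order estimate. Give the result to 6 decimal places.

4.137865

Method order is 3; weight 2^3 = 8.
8*4.1208331391 = 32.9666651128; subtract 4.0016082503 → 28.9650568625
Divide by 2^3 − 1 = 7.
28.9650568625 ÷ 7 = 4.1378652661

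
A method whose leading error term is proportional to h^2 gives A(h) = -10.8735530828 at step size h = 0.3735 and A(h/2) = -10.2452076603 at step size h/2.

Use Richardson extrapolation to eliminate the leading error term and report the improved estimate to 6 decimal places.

-10.035759

Order 2 gives 2^r = 4 and 2^r − 1 = 3.
Top: 4(-10.2452076603) − (-10.8735530828) = -30.1072775584
Divide by 2^2 − 1 = 3.
Extrapolated: (-30.1072775584) / 3 = -10.0357591861
Correction |R − A(h/2)| = 2.094e-01; gap |A(h/2) − A(h)| = 6.283e-01.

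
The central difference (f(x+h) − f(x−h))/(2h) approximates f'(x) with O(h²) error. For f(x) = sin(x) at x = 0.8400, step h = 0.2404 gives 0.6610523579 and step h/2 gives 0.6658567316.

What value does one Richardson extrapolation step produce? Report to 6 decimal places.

Order 2 gives 2^r = 4 and 2^r − 1 = 3.
Difference of the inputs: 0.6658567316 − 0.6610523579 = 0.0048043737
Correction (A(h/2) − A(h))/(4 − 1) = 0.0048043737/3 = 0.0016014579
R = 0.6658567316 + 0.0016014579 = 0.6674581895
Shift from A(h/2): +0.0016014579.

0.667458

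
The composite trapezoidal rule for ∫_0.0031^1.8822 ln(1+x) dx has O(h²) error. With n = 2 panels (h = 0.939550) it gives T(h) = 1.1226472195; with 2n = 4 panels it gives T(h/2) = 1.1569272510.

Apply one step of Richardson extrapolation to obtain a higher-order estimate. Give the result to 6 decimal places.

1.168354

Order 2 gives 2^r = 4 and 2^r − 1 = 3.
4·1.1569272510 = 4.6277090040; subtract 1.1226472195 → 3.5050617845
Denominator 4 − 1 = 3.
R = 3.5050617845/3 = 1.1683539282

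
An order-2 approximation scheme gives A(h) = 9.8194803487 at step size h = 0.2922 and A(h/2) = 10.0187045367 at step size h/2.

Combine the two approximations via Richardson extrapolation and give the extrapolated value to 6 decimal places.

10.085113

Error is O(h^2); halving h shrinks it by 2^2 = 4.
2^2*A(h/2) = 40.0748181468; minus A(h) gives 30.2553377981.
Denominator 4 − 1 = 3.
R = 30.2553377981/3 = 10.0851125994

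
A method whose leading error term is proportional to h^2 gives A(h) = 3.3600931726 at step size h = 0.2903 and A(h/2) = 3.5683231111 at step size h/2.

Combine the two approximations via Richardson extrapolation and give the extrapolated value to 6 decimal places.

3.637733

Error is O(h^2); halving h shrinks it by 2^2 = 4.
4 × 3.5683231111 = 14.2732924444; 14.2732924444 − 3.3600931726 = 10.9131992718
Denominator 4 − 1 = 3.
Extrapolated: 10.9131992718 / 3 = 3.6377330906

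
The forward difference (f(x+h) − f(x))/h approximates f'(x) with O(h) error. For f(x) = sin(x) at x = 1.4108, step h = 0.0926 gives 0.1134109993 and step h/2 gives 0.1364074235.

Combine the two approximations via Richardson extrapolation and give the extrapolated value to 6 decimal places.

0.159404

r = 1: numerator weight 2, denominator 1.
2^1×A(h/2) = 0.2728148470; minus A(h) gives 0.1594038477.
Denominator 2 − 1 = 1.
So the Richardson estimate is 0.1594038477.
Shift from A(h/2): +0.0229964242.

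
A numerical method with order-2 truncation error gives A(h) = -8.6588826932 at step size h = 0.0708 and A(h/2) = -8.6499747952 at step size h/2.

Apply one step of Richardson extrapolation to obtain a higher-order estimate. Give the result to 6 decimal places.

Order 2 gives 2^r = 4 and 2^r − 1 = 3.
4·(-8.6499747952) = -34.5998991808; (-34.5998991808) − (-8.6588826932) = -25.9410164876
Divide by 2^2 − 1 = 3.
Extrapolated: (-25.9410164876) / 3 = -8.6470054959

-8.647005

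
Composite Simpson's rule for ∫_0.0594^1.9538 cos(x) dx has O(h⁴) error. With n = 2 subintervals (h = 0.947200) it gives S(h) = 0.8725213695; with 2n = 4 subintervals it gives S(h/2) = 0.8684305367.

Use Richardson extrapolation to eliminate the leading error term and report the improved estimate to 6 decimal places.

The method has order 4: 2^4 = 16.
16 × 0.8684305367 = 13.8948885872; 13.8948885872 − 0.8725213695 = 13.0223672177
Denominator 16 − 1 = 15.
13.0223672177 ÷ 15 = 0.8681578145

0.868158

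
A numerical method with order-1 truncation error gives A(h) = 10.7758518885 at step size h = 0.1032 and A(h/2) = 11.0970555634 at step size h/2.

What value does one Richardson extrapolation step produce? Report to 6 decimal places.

Error is O(h^1); halving h shrinks it by 2^1 = 2.
2*11.0970555634 − 10.7758518885 = 11.4182592383
R = 11.4182592383/1 = 11.4182592383
Gap between inputs: 3.212e-01; correction applied: +0.3212036749.

11.418259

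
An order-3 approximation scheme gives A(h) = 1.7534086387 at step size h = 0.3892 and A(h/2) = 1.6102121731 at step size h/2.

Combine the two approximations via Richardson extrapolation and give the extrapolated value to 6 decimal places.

1.589756

r = 3, so 2^r = 8.
Difference of the inputs: 1.6102121731 − 1.7534086387 = -0.1431964656
Divide by 2^3 − 1 = 7: (-0.1431964656)/7 = -0.0204566379
R = A(h/2) + (A(h/2) − A(h))/7 = 1.6102121731 − 0.0204566379 = 1.5897555352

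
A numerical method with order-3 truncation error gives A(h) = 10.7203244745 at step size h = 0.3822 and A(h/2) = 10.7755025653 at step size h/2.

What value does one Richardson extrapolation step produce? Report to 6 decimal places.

Order 3 gives 2^r = 8 and 2^r − 1 = 7.
Weighted: 86.2040205224 − 10.7203244745 = 75.4836960479
R = 75.4836960479/7 = 10.7833851497

10.783385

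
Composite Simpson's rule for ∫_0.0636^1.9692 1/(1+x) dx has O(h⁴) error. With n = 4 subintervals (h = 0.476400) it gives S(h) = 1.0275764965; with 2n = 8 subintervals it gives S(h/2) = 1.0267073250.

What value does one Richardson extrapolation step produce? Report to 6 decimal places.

With r = 4 the leading error scales as h^4, so the weight is 2^4 = 16.
Numerator 16×A(h/2) − A(h) = 16×1.0267073250 − 1.0275764965 = 15.3997407035
Divide by 2^4 − 1 = 15.
So the Richardson estimate is 1.0266493802.
Gap between inputs: 8.692e-04; correction applied: −0.0000579448.

1.026649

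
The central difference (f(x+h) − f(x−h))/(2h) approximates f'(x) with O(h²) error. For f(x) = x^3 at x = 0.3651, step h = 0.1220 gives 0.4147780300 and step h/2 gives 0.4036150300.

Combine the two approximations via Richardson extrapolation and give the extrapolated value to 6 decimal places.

0.399894

r = 2: numerator weight 4, denominator 3.
Top: 4(0.4036150300) − (0.4147780300) = 1.1996820900
Denominator 4 − 1 = 3.
1.1996820900 ÷ 3 = 0.3998940300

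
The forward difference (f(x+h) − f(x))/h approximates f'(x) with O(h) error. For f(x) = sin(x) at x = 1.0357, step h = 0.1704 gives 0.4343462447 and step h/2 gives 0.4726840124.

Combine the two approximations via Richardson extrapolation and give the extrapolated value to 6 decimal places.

0.511022

The method has order 1: 2^1 = 2.
2·0.4726840124 = 0.9453680248; subtract 0.4343462447 → 0.5110217801
Divide by 2^1 − 1 = 1.
Result: 0.5110217801
Shift from A(h/2): +0.0383377677.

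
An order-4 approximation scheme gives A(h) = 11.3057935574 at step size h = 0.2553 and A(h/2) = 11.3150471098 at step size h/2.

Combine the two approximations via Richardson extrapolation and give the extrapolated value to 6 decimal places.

11.315664

r = 4: numerator weight 16, denominator 15.
16×11.3150471098 = 181.0407537568; 181.0407537568 − 11.3057935574 = 169.7349601994
Denominator 16 − 1 = 15.
So the Richardson estimate is 11.3156640133.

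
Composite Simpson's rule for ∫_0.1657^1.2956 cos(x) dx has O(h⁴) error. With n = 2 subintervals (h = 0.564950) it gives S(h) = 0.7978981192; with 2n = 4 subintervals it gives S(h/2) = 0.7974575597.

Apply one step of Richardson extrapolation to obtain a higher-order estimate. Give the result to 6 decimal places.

Error is O(h^4); halving h shrinks it by 2^4 = 16.
Weighted: 12.7593209552 − 0.7978981192 = 11.9614228360
R = 11.9614228360/15 = 0.7974281891
Shift from A(h/2): −0.0000293706.

0.797428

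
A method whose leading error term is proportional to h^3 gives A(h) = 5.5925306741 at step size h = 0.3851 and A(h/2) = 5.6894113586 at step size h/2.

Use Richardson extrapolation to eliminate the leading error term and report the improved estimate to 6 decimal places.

Error is O(h^3); halving h shrinks it by 2^3 = 8.
Numerator 8×A(h/2) − A(h) = 8×5.6894113586 − 5.5925306741 = 39.9227601947
Denominator 8 − 1 = 7.
So the Richardson estimate is 5.7032514564.
Correction |R − A(h/2)| = 1.384e-02; gap |A(h/2) − A(h)| = 9.688e-02.

5.703251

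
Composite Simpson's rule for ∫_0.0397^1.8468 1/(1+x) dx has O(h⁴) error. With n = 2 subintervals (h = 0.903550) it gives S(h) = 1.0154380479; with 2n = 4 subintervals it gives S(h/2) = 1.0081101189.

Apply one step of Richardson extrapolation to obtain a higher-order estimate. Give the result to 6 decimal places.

r = 4: numerator weight 16, denominator 15.
Weighted: 16.1297619024 − 1.0154380479 = 15.1143238545
R = 15.1143238545/15 = 1.0076215903
Correction |R − A(h/2)| = 4.885e-04; gap |A(h/2) − A(h)| = 7.328e-03.

1.007622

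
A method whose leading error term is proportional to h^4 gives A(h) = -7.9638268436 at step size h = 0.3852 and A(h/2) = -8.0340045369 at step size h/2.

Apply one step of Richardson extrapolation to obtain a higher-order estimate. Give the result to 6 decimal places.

-8.038683

Order 4 gives 2^r = 16 and 2^r − 1 = 15.
16*(-8.0340045369) − (-7.9638268436) = -120.5802457468
Denominator 16 − 1 = 15.
R = (-120.5802457468)/15 = -8.0386830498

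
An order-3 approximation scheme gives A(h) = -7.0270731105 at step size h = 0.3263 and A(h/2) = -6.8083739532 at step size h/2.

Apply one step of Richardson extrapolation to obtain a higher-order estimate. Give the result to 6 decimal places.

-6.777131

Error is O(h^3); halving h shrinks it by 2^3 = 8.
Difference of the inputs: -6.8083739532 − (-7.0270731105) = 0.2186991573
Correction (A(h/2) − A(h))/(8 − 1) = 0.2186991573/7 = 0.0312427368
R = -6.8083739532 + 0.0312427368 = -6.7771312164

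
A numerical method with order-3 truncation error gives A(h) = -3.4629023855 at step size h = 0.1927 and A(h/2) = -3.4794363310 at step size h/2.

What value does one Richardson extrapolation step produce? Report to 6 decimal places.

-3.481798

Method order is 3; weight 2^3 = 8.
Weighted: (-27.8354906480) − (-3.4629023855) = -24.3725882625
Extrapolated: (-24.3725882625) / 7 = -3.4817983232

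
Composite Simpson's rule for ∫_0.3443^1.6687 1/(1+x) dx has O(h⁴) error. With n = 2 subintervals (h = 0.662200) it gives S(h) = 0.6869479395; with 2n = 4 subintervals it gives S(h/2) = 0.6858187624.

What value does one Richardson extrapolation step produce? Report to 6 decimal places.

0.685743

r = 4: numerator weight 16, denominator 15.
16*0.6858187624 = 10.9731001984; 10.9731001984 − 0.6869479395 = 10.2861522589
Extrapolated: 10.2861522589 / 15 = 0.6857434839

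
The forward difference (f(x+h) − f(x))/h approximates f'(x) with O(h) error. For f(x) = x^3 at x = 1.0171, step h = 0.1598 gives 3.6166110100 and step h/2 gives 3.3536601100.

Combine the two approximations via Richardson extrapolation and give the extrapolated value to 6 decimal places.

3.090709

Leading term ∝ h^1; use weight 2 = 2^1.
A(h/2) − A(h) = 3.3536601100 − 3.6166110100 = -0.2629509000
Divide by 2^1 − 1 = 1: (-0.2629509000)/1 = -0.2629509000
R = A(h/2) + (A(h/2) − A(h))/1 = 3.3536601100 − 0.2629509000 = 3.0907092100
Shift from A(h/2): −0.2629509000.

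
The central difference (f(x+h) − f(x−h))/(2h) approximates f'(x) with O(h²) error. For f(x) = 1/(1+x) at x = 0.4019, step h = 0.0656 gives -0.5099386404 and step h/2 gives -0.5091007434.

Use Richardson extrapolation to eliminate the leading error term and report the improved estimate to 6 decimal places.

Leading term ∝ h^2; use weight 4 = 2^2.
Weighted: (-2.0364029736) − (-0.5099386404) = -1.5264643332
(4*(-0.5091007434) − (-0.5099386404))/(4 − 1) = -0.5088214444

-0.508821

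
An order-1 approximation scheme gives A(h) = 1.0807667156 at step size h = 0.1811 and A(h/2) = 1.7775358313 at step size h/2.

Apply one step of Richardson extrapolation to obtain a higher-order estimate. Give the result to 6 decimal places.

Method order is 1; weight 2^1 = 2.
2*1.7775358313 − 1.0807667156 = 2.4743049470
(2*1.7775358313 − 1.0807667156)/(2 − 1) = 2.4743049470
Correction |R − A(h/2)| = 6.968e-01; gap |A(h/2) − A(h)| = 6.968e-01.

2.474305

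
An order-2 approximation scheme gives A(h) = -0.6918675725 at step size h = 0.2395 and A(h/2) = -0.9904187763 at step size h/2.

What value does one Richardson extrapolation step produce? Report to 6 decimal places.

r = 2: numerator weight 4, denominator 3.
Numerator 4 × A(h/2) − A(h) = 4 × (-0.9904187763) − (-0.6918675725) = -3.2698075327
Divide by 2^2 − 1 = 3.
Result: -1.0899358442
Correction |R − A(h/2)| = 9.952e-02; gap |A(h/2) − A(h)| = 2.986e-01.

-1.089936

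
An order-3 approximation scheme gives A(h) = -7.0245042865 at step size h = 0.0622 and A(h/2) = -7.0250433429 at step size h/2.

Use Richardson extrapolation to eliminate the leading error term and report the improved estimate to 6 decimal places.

-7.025120

Order 3 gives 2^r = 8 and 2^r − 1 = 7.
8·(-7.0250433429) − (-7.0245042865) = -49.1758424567
Divide by 2^3 − 1 = 7.
Extrapolated: (-49.1758424567) / 7 = -7.0251203510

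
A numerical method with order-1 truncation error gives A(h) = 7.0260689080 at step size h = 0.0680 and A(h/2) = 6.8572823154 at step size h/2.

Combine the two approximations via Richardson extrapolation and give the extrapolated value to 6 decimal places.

6.688496

With r = 1 the leading error scales as h^1, so the weight is 2^1 = 2.
Numerator 2 × A(h/2) − A(h) = 2 × 6.8572823154 − 7.0260689080 = 6.6884957228
Denominator 2 − 1 = 1.
Extrapolated: 6.6884957228 / 1 = 6.6884957228
Gap between inputs: 1.688e-01; correction applied: −0.1687865926.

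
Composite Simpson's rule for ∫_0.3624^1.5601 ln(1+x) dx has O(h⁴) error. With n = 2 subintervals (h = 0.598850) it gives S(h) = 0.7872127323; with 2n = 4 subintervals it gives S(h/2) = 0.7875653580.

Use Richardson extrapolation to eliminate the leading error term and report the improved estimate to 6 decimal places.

Method order is 4; weight 2^4 = 16.
16*0.7875653580 − 0.7872127323 = 11.8138329957
11.8138329957 ÷ 15 = 0.7875888664
Shift from A(h/2): +0.0000235084.

0.787589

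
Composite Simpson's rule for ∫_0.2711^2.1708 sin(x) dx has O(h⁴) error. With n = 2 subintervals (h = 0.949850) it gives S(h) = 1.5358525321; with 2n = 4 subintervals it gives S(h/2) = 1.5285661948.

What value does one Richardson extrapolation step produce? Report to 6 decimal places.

1.528080

Leading term ∝ h^4; use weight 16 = 2^4.
Numerator 16*A(h/2) − A(h) = 16*1.5285661948 − 1.5358525321 = 22.9212065847
R = 22.9212065847/15 = 1.5280804390
Correction |R − A(h/2)| = 4.858e-04; gap |A(h/2) − A(h)| = 7.286e-03.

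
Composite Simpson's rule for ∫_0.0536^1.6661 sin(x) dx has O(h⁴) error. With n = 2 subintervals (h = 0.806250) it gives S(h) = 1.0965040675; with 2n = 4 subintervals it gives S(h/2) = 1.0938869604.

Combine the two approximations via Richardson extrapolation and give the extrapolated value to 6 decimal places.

Leading term ∝ h^4; use weight 16 = 2^4.
Numerator 16·A(h/2) − A(h) = 16·1.0938869604 − 1.0965040675 = 16.4056872989
Divide by 2^4 − 1 = 15.
R = 16.4056872989/15 = 1.0937124866

1.093712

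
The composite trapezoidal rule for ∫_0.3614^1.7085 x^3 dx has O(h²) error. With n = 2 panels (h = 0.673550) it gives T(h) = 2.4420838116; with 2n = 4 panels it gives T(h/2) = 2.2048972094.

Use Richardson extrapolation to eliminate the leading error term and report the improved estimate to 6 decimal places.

2.125835

r = 2: numerator weight 4, denominator 3.
Top: 4(2.2048972094) − (2.4420838116) = 6.3775050260
(4×2.2048972094 − 2.4420838116)/(4 − 1) = 2.1258350087
Gap between inputs: 2.372e-01; correction applied: −0.0790622007.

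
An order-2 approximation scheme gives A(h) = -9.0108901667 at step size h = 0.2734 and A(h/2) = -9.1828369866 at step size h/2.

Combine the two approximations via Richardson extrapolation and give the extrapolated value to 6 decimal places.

The method has order 2: 2^2 = 4.
4·(-9.1828369866) = -36.7313479464; (-36.7313479464) − (-9.0108901667) = -27.7204577797
Divide by 2^2 − 1 = 3.
(-27.7204577797) ÷ 3 = -9.2401525932
Shift from A(h/2): −0.0573156066.

-9.240153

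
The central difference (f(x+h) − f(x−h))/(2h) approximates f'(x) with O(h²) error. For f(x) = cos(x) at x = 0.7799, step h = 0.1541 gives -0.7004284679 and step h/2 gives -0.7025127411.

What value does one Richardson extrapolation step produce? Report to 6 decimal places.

With r = 2 the leading error scales as h^2, so the weight is 2^2 = 4.
4×(-0.7025127411) − (-0.7004284679) = -2.1096224965
Divide by 2^2 − 1 = 3.
So the Richardson estimate is -0.7032074988.

-0.703207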